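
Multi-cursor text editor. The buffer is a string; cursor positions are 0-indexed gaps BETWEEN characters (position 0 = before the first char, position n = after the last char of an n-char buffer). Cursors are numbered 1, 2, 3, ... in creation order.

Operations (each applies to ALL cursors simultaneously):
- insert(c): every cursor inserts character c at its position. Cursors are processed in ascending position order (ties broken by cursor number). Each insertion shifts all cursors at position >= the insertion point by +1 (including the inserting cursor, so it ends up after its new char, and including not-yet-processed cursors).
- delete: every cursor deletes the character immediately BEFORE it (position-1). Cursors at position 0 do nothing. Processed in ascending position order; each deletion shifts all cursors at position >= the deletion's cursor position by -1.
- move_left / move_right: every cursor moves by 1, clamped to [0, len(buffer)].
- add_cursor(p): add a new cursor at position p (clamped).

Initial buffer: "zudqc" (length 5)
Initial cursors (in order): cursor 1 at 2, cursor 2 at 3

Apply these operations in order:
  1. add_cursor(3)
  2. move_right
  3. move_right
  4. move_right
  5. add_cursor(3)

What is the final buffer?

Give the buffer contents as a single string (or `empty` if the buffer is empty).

Answer: zudqc

Derivation:
After op 1 (add_cursor(3)): buffer="zudqc" (len 5), cursors c1@2 c2@3 c3@3, authorship .....
After op 2 (move_right): buffer="zudqc" (len 5), cursors c1@3 c2@4 c3@4, authorship .....
After op 3 (move_right): buffer="zudqc" (len 5), cursors c1@4 c2@5 c3@5, authorship .....
After op 4 (move_right): buffer="zudqc" (len 5), cursors c1@5 c2@5 c3@5, authorship .....
After op 5 (add_cursor(3)): buffer="zudqc" (len 5), cursors c4@3 c1@5 c2@5 c3@5, authorship .....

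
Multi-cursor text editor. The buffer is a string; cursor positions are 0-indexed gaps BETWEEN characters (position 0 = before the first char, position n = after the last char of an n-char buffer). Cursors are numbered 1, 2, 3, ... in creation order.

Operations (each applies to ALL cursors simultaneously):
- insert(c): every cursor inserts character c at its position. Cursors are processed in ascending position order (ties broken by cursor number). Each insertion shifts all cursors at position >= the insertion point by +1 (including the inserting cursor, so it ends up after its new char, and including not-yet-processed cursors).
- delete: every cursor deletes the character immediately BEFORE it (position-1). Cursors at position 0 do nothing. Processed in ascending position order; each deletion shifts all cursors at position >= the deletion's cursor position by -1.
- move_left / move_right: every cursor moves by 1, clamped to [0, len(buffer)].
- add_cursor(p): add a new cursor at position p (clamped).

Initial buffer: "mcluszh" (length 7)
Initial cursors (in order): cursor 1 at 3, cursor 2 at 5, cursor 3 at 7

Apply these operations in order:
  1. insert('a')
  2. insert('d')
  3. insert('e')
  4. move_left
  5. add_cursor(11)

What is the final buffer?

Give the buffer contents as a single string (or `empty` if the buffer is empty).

Answer: mcladeusadezhade

Derivation:
After op 1 (insert('a')): buffer="mclausazha" (len 10), cursors c1@4 c2@7 c3@10, authorship ...1..2..3
After op 2 (insert('d')): buffer="mcladusadzhad" (len 13), cursors c1@5 c2@9 c3@13, authorship ...11..22..33
After op 3 (insert('e')): buffer="mcladeusadezhade" (len 16), cursors c1@6 c2@11 c3@16, authorship ...111..222..333
After op 4 (move_left): buffer="mcladeusadezhade" (len 16), cursors c1@5 c2@10 c3@15, authorship ...111..222..333
After op 5 (add_cursor(11)): buffer="mcladeusadezhade" (len 16), cursors c1@5 c2@10 c4@11 c3@15, authorship ...111..222..333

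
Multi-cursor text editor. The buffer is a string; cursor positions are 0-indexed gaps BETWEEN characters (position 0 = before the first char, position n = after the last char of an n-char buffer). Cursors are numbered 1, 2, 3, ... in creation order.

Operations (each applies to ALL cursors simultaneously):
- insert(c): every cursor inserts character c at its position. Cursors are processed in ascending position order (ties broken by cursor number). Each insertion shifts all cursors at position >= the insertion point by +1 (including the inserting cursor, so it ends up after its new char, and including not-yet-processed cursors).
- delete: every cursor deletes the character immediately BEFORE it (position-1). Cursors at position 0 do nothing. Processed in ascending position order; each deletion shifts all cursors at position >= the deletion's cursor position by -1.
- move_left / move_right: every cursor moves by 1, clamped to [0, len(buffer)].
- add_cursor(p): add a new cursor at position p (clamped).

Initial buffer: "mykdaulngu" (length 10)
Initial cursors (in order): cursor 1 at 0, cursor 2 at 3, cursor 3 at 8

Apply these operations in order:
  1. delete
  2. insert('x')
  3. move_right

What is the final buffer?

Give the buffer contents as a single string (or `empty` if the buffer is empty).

Answer: xmyxdaulxgu

Derivation:
After op 1 (delete): buffer="mydaulgu" (len 8), cursors c1@0 c2@2 c3@6, authorship ........
After op 2 (insert('x')): buffer="xmyxdaulxgu" (len 11), cursors c1@1 c2@4 c3@9, authorship 1..2....3..
After op 3 (move_right): buffer="xmyxdaulxgu" (len 11), cursors c1@2 c2@5 c3@10, authorship 1..2....3..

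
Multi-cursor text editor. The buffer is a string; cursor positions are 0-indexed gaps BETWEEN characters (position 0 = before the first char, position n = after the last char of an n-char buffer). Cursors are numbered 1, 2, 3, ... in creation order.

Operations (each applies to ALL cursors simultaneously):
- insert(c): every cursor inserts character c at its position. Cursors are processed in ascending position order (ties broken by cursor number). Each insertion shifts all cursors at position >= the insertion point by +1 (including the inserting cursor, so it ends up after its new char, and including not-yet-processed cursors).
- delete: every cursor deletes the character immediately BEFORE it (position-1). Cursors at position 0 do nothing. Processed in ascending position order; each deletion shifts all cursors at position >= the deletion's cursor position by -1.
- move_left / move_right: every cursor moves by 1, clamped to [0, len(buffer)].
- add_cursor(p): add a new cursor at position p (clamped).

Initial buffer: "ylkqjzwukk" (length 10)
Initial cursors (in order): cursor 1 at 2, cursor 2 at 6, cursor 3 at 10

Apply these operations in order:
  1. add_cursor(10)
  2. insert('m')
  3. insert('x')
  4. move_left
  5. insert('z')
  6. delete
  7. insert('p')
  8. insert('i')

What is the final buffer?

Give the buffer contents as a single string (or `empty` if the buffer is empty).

Answer: ylmpixkqjzmpixwukkmmxppiix

Derivation:
After op 1 (add_cursor(10)): buffer="ylkqjzwukk" (len 10), cursors c1@2 c2@6 c3@10 c4@10, authorship ..........
After op 2 (insert('m')): buffer="ylmkqjzmwukkmm" (len 14), cursors c1@3 c2@8 c3@14 c4@14, authorship ..1....2....34
After op 3 (insert('x')): buffer="ylmxkqjzmxwukkmmxx" (len 18), cursors c1@4 c2@10 c3@18 c4@18, authorship ..11....22....3434
After op 4 (move_left): buffer="ylmxkqjzmxwukkmmxx" (len 18), cursors c1@3 c2@9 c3@17 c4@17, authorship ..11....22....3434
After op 5 (insert('z')): buffer="ylmzxkqjzmzxwukkmmxzzx" (len 22), cursors c1@4 c2@11 c3@21 c4@21, authorship ..111....222....343344
After op 6 (delete): buffer="ylmxkqjzmxwukkmmxx" (len 18), cursors c1@3 c2@9 c3@17 c4@17, authorship ..11....22....3434
After op 7 (insert('p')): buffer="ylmpxkqjzmpxwukkmmxppx" (len 22), cursors c1@4 c2@11 c3@21 c4@21, authorship ..111....222....343344
After op 8 (insert('i')): buffer="ylmpixkqjzmpixwukkmmxppiix" (len 26), cursors c1@5 c2@13 c3@25 c4@25, authorship ..1111....2222....34334344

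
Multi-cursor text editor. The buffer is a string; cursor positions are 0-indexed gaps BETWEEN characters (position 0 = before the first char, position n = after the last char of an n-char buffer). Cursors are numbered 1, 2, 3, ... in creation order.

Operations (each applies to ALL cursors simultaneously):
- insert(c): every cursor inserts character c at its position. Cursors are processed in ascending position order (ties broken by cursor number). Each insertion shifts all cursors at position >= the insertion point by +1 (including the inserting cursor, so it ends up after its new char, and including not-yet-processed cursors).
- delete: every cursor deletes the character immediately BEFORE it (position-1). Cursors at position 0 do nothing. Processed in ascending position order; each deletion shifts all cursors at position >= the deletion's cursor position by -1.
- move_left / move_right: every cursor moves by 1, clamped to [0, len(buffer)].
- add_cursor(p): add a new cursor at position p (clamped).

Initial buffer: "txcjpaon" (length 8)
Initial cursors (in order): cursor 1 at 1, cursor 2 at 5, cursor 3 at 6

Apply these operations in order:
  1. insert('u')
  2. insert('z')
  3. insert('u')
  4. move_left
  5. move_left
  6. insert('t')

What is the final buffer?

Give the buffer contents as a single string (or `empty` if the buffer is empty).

After op 1 (insert('u')): buffer="tuxcjpuauon" (len 11), cursors c1@2 c2@7 c3@9, authorship .1....2.3..
After op 2 (insert('z')): buffer="tuzxcjpuzauzon" (len 14), cursors c1@3 c2@9 c3@12, authorship .11....22.33..
After op 3 (insert('u')): buffer="tuzuxcjpuzuauzuon" (len 17), cursors c1@4 c2@11 c3@15, authorship .111....222.333..
After op 4 (move_left): buffer="tuzuxcjpuzuauzuon" (len 17), cursors c1@3 c2@10 c3@14, authorship .111....222.333..
After op 5 (move_left): buffer="tuzuxcjpuzuauzuon" (len 17), cursors c1@2 c2@9 c3@13, authorship .111....222.333..
After op 6 (insert('t')): buffer="tutzuxcjputzuautzuon" (len 20), cursors c1@3 c2@11 c3@16, authorship .1111....2222.3333..

Answer: tutzuxcjputzuautzuon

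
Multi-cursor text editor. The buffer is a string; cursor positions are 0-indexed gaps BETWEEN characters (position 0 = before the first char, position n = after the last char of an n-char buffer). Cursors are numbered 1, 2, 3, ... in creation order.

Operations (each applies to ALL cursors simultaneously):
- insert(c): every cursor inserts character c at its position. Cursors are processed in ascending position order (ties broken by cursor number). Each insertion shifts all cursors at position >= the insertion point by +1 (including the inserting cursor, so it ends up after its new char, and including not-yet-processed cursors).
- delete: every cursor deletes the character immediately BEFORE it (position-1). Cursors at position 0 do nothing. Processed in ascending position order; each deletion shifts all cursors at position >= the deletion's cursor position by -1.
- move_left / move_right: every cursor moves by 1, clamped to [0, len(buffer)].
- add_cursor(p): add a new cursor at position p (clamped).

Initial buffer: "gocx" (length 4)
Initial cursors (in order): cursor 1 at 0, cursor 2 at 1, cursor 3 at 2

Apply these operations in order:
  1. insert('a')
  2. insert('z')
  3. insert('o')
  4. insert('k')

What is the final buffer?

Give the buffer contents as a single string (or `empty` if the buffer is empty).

Answer: azokgazokoazokcx

Derivation:
After op 1 (insert('a')): buffer="agaoacx" (len 7), cursors c1@1 c2@3 c3@5, authorship 1.2.3..
After op 2 (insert('z')): buffer="azgazoazcx" (len 10), cursors c1@2 c2@5 c3@8, authorship 11.22.33..
After op 3 (insert('o')): buffer="azogazooazocx" (len 13), cursors c1@3 c2@7 c3@11, authorship 111.222.333..
After op 4 (insert('k')): buffer="azokgazokoazokcx" (len 16), cursors c1@4 c2@9 c3@14, authorship 1111.2222.3333..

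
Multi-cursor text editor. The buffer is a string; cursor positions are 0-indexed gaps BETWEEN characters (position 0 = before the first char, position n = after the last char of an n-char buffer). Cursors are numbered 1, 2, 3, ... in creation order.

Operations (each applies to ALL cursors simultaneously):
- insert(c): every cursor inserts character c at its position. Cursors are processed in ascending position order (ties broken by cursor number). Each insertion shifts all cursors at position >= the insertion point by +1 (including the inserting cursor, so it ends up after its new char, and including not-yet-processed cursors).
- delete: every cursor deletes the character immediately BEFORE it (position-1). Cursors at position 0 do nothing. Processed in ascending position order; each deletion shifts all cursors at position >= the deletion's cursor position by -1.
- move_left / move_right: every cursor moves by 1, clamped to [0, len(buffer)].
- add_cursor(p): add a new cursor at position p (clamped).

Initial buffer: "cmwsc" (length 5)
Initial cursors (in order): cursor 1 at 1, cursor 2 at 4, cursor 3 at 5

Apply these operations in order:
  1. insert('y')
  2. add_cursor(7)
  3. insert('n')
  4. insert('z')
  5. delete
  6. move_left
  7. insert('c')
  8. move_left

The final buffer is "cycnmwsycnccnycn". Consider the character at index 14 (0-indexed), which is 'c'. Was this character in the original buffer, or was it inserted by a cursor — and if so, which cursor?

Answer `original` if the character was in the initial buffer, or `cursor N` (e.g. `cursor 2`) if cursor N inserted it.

After op 1 (insert('y')): buffer="cymwsycy" (len 8), cursors c1@2 c2@6 c3@8, authorship .1...2.3
After op 2 (add_cursor(7)): buffer="cymwsycy" (len 8), cursors c1@2 c2@6 c4@7 c3@8, authorship .1...2.3
After op 3 (insert('n')): buffer="cynmwsyncnyn" (len 12), cursors c1@3 c2@8 c4@10 c3@12, authorship .11...22.433
After op 4 (insert('z')): buffer="cynzmwsynzcnzynz" (len 16), cursors c1@4 c2@10 c4@13 c3@16, authorship .111...222.44333
After op 5 (delete): buffer="cynmwsyncnyn" (len 12), cursors c1@3 c2@8 c4@10 c3@12, authorship .11...22.433
After op 6 (move_left): buffer="cynmwsyncnyn" (len 12), cursors c1@2 c2@7 c4@9 c3@11, authorship .11...22.433
After op 7 (insert('c')): buffer="cycnmwsycnccnycn" (len 16), cursors c1@3 c2@9 c4@12 c3@15, authorship .111...222.44333
After op 8 (move_left): buffer="cycnmwsycnccnycn" (len 16), cursors c1@2 c2@8 c4@11 c3@14, authorship .111...222.44333
Authorship (.=original, N=cursor N): . 1 1 1 . . . 2 2 2 . 4 4 3 3 3
Index 14: author = 3

Answer: cursor 3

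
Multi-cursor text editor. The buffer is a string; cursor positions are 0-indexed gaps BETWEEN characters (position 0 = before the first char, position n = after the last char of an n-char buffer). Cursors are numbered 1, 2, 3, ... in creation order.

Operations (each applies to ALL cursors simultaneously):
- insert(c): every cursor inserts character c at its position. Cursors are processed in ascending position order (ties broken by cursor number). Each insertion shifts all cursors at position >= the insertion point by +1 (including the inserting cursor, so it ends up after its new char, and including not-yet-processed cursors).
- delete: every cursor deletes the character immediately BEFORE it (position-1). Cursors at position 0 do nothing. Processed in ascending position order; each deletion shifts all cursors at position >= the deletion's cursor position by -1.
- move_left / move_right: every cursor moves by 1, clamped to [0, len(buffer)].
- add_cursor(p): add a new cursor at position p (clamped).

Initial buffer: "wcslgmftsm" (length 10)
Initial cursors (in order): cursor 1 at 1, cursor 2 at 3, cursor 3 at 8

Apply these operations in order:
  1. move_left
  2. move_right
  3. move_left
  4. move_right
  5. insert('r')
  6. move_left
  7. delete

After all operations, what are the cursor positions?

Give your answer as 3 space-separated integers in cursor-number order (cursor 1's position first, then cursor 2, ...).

After op 1 (move_left): buffer="wcslgmftsm" (len 10), cursors c1@0 c2@2 c3@7, authorship ..........
After op 2 (move_right): buffer="wcslgmftsm" (len 10), cursors c1@1 c2@3 c3@8, authorship ..........
After op 3 (move_left): buffer="wcslgmftsm" (len 10), cursors c1@0 c2@2 c3@7, authorship ..........
After op 4 (move_right): buffer="wcslgmftsm" (len 10), cursors c1@1 c2@3 c3@8, authorship ..........
After op 5 (insert('r')): buffer="wrcsrlgmftrsm" (len 13), cursors c1@2 c2@5 c3@11, authorship .1..2.....3..
After op 6 (move_left): buffer="wrcsrlgmftrsm" (len 13), cursors c1@1 c2@4 c3@10, authorship .1..2.....3..
After op 7 (delete): buffer="rcrlgmfrsm" (len 10), cursors c1@0 c2@2 c3@7, authorship 1.2....3..

Answer: 0 2 7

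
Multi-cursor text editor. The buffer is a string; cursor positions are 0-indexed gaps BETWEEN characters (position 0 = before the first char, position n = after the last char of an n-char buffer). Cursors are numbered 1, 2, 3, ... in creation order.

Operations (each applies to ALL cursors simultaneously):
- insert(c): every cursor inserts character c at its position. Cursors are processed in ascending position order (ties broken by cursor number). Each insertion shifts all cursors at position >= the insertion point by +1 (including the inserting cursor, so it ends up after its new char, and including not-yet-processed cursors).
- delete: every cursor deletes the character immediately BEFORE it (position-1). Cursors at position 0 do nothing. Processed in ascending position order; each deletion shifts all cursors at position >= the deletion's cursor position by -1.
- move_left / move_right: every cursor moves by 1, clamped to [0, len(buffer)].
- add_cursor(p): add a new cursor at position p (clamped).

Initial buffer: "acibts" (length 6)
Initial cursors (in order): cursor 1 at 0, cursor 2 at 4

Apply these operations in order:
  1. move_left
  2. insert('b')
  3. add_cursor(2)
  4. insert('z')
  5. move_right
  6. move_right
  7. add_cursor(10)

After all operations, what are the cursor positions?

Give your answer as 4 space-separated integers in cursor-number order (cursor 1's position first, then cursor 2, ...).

Answer: 4 10 6 10

Derivation:
After op 1 (move_left): buffer="acibts" (len 6), cursors c1@0 c2@3, authorship ......
After op 2 (insert('b')): buffer="bacibbts" (len 8), cursors c1@1 c2@5, authorship 1...2...
After op 3 (add_cursor(2)): buffer="bacibbts" (len 8), cursors c1@1 c3@2 c2@5, authorship 1...2...
After op 4 (insert('z')): buffer="bzazcibzbts" (len 11), cursors c1@2 c3@4 c2@8, authorship 11.3..22...
After op 5 (move_right): buffer="bzazcibzbts" (len 11), cursors c1@3 c3@5 c2@9, authorship 11.3..22...
After op 6 (move_right): buffer="bzazcibzbts" (len 11), cursors c1@4 c3@6 c2@10, authorship 11.3..22...
After op 7 (add_cursor(10)): buffer="bzazcibzbts" (len 11), cursors c1@4 c3@6 c2@10 c4@10, authorship 11.3..22...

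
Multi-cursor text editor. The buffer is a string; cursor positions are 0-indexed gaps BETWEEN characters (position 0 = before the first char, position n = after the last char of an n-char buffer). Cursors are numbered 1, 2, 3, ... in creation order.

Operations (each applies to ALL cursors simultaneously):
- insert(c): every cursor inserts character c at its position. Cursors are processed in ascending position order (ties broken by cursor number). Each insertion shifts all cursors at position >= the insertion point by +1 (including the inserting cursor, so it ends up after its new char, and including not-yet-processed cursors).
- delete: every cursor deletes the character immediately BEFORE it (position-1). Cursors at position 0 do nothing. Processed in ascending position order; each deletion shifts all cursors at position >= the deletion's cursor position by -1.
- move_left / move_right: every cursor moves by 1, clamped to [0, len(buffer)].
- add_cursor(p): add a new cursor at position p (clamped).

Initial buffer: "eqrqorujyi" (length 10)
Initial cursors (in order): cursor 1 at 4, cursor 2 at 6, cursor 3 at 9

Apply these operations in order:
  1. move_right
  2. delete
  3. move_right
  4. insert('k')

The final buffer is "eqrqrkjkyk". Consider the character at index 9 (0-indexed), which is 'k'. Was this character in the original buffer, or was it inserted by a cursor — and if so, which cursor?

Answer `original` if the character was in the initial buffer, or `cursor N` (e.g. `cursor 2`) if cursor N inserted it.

After op 1 (move_right): buffer="eqrqorujyi" (len 10), cursors c1@5 c2@7 c3@10, authorship ..........
After op 2 (delete): buffer="eqrqrjy" (len 7), cursors c1@4 c2@5 c3@7, authorship .......
After op 3 (move_right): buffer="eqrqrjy" (len 7), cursors c1@5 c2@6 c3@7, authorship .......
After op 4 (insert('k')): buffer="eqrqrkjkyk" (len 10), cursors c1@6 c2@8 c3@10, authorship .....1.2.3
Authorship (.=original, N=cursor N): . . . . . 1 . 2 . 3
Index 9: author = 3

Answer: cursor 3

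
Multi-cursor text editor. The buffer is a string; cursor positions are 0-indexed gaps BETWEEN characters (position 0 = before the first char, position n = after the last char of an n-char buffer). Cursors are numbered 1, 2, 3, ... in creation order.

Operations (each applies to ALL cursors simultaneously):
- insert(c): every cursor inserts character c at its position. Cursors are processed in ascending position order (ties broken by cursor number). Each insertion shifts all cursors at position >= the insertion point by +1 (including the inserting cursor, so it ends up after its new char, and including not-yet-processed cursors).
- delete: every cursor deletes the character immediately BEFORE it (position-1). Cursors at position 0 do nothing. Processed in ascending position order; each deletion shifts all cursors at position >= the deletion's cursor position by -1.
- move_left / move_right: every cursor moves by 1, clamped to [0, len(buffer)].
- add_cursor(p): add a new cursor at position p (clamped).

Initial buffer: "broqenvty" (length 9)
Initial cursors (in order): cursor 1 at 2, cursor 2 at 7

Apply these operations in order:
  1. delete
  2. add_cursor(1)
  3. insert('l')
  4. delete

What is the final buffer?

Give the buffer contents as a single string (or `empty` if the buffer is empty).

Answer: boqenty

Derivation:
After op 1 (delete): buffer="boqenty" (len 7), cursors c1@1 c2@5, authorship .......
After op 2 (add_cursor(1)): buffer="boqenty" (len 7), cursors c1@1 c3@1 c2@5, authorship .......
After op 3 (insert('l')): buffer="blloqenlty" (len 10), cursors c1@3 c3@3 c2@8, authorship .13....2..
After op 4 (delete): buffer="boqenty" (len 7), cursors c1@1 c3@1 c2@5, authorship .......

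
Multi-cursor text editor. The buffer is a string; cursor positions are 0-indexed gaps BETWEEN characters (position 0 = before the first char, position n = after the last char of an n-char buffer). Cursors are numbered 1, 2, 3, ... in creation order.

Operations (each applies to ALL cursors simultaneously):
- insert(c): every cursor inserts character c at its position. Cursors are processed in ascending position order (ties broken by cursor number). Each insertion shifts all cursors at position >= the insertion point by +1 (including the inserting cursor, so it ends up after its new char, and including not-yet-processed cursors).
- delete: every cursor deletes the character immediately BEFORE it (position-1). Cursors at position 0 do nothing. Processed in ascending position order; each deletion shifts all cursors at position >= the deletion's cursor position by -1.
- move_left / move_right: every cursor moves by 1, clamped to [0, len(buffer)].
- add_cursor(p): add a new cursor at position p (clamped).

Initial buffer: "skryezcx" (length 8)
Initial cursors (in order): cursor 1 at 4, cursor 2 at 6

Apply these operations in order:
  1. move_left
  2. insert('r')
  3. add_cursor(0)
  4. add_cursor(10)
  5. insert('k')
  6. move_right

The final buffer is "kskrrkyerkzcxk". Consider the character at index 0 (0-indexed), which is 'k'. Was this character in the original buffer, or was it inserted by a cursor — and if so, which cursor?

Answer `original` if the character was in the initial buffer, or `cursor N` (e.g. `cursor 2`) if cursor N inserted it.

Answer: cursor 3

Derivation:
After op 1 (move_left): buffer="skryezcx" (len 8), cursors c1@3 c2@5, authorship ........
After op 2 (insert('r')): buffer="skrryerzcx" (len 10), cursors c1@4 c2@7, authorship ...1..2...
After op 3 (add_cursor(0)): buffer="skrryerzcx" (len 10), cursors c3@0 c1@4 c2@7, authorship ...1..2...
After op 4 (add_cursor(10)): buffer="skrryerzcx" (len 10), cursors c3@0 c1@4 c2@7 c4@10, authorship ...1..2...
After op 5 (insert('k')): buffer="kskrrkyerkzcxk" (len 14), cursors c3@1 c1@6 c2@10 c4@14, authorship 3...11..22...4
After op 6 (move_right): buffer="kskrrkyerkzcxk" (len 14), cursors c3@2 c1@7 c2@11 c4@14, authorship 3...11..22...4
Authorship (.=original, N=cursor N): 3 . . . 1 1 . . 2 2 . . . 4
Index 0: author = 3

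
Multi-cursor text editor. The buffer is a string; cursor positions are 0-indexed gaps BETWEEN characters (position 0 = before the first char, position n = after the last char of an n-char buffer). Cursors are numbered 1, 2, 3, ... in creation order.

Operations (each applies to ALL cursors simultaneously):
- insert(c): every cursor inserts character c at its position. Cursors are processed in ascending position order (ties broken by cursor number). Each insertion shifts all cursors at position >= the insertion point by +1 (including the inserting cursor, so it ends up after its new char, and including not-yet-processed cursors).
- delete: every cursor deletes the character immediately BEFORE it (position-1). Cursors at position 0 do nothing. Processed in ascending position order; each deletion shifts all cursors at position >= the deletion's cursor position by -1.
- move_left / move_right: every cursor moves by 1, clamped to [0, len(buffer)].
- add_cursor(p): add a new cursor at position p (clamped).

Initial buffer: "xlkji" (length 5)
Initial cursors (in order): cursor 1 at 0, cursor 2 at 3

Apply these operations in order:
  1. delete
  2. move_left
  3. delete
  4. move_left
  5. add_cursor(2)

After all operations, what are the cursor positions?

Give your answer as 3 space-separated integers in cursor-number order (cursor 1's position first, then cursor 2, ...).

Answer: 0 0 2

Derivation:
After op 1 (delete): buffer="xlji" (len 4), cursors c1@0 c2@2, authorship ....
After op 2 (move_left): buffer="xlji" (len 4), cursors c1@0 c2@1, authorship ....
After op 3 (delete): buffer="lji" (len 3), cursors c1@0 c2@0, authorship ...
After op 4 (move_left): buffer="lji" (len 3), cursors c1@0 c2@0, authorship ...
After op 5 (add_cursor(2)): buffer="lji" (len 3), cursors c1@0 c2@0 c3@2, authorship ...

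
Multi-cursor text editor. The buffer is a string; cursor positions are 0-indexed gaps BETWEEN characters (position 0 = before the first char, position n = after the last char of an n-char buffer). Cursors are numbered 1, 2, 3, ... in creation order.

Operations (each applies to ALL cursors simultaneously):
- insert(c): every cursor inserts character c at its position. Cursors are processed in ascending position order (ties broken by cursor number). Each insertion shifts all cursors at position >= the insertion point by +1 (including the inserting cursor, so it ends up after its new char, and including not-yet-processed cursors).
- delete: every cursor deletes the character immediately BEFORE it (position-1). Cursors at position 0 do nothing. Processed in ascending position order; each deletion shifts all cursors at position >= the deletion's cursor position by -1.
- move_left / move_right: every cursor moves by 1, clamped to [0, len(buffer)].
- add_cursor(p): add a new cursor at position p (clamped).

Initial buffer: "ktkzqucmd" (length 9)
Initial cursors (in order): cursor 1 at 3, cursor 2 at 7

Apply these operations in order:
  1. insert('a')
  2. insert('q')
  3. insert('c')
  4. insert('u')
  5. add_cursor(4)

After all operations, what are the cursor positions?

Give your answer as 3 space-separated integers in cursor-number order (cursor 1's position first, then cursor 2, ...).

After op 1 (insert('a')): buffer="ktkazqucamd" (len 11), cursors c1@4 c2@9, authorship ...1....2..
After op 2 (insert('q')): buffer="ktkaqzqucaqmd" (len 13), cursors c1@5 c2@11, authorship ...11....22..
After op 3 (insert('c')): buffer="ktkaqczqucaqcmd" (len 15), cursors c1@6 c2@13, authorship ...111....222..
After op 4 (insert('u')): buffer="ktkaqcuzqucaqcumd" (len 17), cursors c1@7 c2@15, authorship ...1111....2222..
After op 5 (add_cursor(4)): buffer="ktkaqcuzqucaqcumd" (len 17), cursors c3@4 c1@7 c2@15, authorship ...1111....2222..

Answer: 7 15 4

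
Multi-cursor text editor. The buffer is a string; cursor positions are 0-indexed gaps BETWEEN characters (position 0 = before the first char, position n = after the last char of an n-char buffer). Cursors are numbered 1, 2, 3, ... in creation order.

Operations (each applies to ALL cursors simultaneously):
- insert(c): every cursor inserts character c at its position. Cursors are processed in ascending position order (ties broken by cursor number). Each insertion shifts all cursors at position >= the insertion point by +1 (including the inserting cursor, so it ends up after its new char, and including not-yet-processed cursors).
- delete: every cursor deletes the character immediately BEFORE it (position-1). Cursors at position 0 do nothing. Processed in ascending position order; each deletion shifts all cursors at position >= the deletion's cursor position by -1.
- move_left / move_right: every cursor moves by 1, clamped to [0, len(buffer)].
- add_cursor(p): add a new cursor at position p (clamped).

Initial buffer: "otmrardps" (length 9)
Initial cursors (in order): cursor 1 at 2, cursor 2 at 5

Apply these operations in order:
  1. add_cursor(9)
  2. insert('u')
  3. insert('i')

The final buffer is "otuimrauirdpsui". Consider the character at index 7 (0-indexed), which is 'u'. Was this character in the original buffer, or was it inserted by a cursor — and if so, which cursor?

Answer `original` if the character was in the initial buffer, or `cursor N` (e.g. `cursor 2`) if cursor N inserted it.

After op 1 (add_cursor(9)): buffer="otmrardps" (len 9), cursors c1@2 c2@5 c3@9, authorship .........
After op 2 (insert('u')): buffer="otumraurdpsu" (len 12), cursors c1@3 c2@7 c3@12, authorship ..1...2....3
After op 3 (insert('i')): buffer="otuimrauirdpsui" (len 15), cursors c1@4 c2@9 c3@15, authorship ..11...22....33
Authorship (.=original, N=cursor N): . . 1 1 . . . 2 2 . . . . 3 3
Index 7: author = 2

Answer: cursor 2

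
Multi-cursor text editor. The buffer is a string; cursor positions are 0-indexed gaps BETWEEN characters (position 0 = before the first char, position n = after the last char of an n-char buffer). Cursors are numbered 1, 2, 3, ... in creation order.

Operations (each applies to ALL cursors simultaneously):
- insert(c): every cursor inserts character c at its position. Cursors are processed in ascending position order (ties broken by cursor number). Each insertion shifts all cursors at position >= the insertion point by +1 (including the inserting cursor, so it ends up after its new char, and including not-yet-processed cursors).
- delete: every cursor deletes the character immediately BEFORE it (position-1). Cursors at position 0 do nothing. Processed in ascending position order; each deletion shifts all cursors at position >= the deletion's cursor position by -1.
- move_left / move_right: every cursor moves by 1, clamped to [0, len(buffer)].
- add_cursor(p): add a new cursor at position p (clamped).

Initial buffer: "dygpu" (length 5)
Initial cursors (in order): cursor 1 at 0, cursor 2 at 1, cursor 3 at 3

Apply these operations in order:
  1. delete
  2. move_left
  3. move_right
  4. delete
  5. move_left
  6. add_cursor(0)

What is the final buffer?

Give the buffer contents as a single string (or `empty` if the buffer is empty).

Answer: pu

Derivation:
After op 1 (delete): buffer="ypu" (len 3), cursors c1@0 c2@0 c3@1, authorship ...
After op 2 (move_left): buffer="ypu" (len 3), cursors c1@0 c2@0 c3@0, authorship ...
After op 3 (move_right): buffer="ypu" (len 3), cursors c1@1 c2@1 c3@1, authorship ...
After op 4 (delete): buffer="pu" (len 2), cursors c1@0 c2@0 c3@0, authorship ..
After op 5 (move_left): buffer="pu" (len 2), cursors c1@0 c2@0 c3@0, authorship ..
After op 6 (add_cursor(0)): buffer="pu" (len 2), cursors c1@0 c2@0 c3@0 c4@0, authorship ..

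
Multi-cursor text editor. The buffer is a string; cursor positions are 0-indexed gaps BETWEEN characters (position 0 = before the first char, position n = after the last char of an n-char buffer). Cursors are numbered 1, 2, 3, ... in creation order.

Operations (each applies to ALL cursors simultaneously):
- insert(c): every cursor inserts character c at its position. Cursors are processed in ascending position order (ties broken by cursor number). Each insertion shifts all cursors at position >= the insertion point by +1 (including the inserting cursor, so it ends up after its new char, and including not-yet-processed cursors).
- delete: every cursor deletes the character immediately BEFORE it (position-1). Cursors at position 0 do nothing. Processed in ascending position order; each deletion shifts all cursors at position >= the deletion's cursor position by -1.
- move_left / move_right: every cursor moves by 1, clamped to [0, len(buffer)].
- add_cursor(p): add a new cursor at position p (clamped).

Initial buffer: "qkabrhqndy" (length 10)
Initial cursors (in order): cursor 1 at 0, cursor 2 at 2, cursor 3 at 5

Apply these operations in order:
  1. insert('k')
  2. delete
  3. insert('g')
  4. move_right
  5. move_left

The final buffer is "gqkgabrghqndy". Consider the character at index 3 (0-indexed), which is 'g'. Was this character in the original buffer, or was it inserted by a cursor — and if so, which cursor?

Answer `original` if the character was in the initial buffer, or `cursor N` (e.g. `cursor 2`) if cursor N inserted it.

Answer: cursor 2

Derivation:
After op 1 (insert('k')): buffer="kqkkabrkhqndy" (len 13), cursors c1@1 c2@4 c3@8, authorship 1..2...3.....
After op 2 (delete): buffer="qkabrhqndy" (len 10), cursors c1@0 c2@2 c3@5, authorship ..........
After op 3 (insert('g')): buffer="gqkgabrghqndy" (len 13), cursors c1@1 c2@4 c3@8, authorship 1..2...3.....
After op 4 (move_right): buffer="gqkgabrghqndy" (len 13), cursors c1@2 c2@5 c3@9, authorship 1..2...3.....
After op 5 (move_left): buffer="gqkgabrghqndy" (len 13), cursors c1@1 c2@4 c3@8, authorship 1..2...3.....
Authorship (.=original, N=cursor N): 1 . . 2 . . . 3 . . . . .
Index 3: author = 2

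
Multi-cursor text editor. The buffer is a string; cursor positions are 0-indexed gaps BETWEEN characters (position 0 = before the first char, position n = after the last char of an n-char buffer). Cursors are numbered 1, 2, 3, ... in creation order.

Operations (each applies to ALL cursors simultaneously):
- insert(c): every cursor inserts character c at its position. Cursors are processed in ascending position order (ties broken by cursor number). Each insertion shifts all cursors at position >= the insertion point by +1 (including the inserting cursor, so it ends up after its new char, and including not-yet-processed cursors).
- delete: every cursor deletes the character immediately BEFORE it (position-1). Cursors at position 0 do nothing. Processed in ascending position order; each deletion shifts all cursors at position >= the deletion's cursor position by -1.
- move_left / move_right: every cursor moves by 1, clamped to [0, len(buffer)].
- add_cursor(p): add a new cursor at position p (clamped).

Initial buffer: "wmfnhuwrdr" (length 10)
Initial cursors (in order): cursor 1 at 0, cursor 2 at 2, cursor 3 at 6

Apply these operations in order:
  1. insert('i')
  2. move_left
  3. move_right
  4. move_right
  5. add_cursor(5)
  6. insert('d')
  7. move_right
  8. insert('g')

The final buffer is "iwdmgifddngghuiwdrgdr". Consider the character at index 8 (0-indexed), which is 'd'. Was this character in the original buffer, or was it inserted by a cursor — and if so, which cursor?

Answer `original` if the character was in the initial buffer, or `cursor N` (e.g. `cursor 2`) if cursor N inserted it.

After op 1 (insert('i')): buffer="iwmifnhuiwrdr" (len 13), cursors c1@1 c2@4 c3@9, authorship 1..2....3....
After op 2 (move_left): buffer="iwmifnhuiwrdr" (len 13), cursors c1@0 c2@3 c3@8, authorship 1..2....3....
After op 3 (move_right): buffer="iwmifnhuiwrdr" (len 13), cursors c1@1 c2@4 c3@9, authorship 1..2....3....
After op 4 (move_right): buffer="iwmifnhuiwrdr" (len 13), cursors c1@2 c2@5 c3@10, authorship 1..2....3....
After op 5 (add_cursor(5)): buffer="iwmifnhuiwrdr" (len 13), cursors c1@2 c2@5 c4@5 c3@10, authorship 1..2....3....
After op 6 (insert('d')): buffer="iwdmifddnhuiwdrdr" (len 17), cursors c1@3 c2@8 c4@8 c3@14, authorship 1.1.2.24...3.3...
After op 7 (move_right): buffer="iwdmifddnhuiwdrdr" (len 17), cursors c1@4 c2@9 c4@9 c3@15, authorship 1.1.2.24...3.3...
After op 8 (insert('g')): buffer="iwdmgifddngghuiwdrgdr" (len 21), cursors c1@5 c2@12 c4@12 c3@19, authorship 1.1.12.24.24..3.3.3..
Authorship (.=original, N=cursor N): 1 . 1 . 1 2 . 2 4 . 2 4 . . 3 . 3 . 3 . .
Index 8: author = 4

Answer: cursor 4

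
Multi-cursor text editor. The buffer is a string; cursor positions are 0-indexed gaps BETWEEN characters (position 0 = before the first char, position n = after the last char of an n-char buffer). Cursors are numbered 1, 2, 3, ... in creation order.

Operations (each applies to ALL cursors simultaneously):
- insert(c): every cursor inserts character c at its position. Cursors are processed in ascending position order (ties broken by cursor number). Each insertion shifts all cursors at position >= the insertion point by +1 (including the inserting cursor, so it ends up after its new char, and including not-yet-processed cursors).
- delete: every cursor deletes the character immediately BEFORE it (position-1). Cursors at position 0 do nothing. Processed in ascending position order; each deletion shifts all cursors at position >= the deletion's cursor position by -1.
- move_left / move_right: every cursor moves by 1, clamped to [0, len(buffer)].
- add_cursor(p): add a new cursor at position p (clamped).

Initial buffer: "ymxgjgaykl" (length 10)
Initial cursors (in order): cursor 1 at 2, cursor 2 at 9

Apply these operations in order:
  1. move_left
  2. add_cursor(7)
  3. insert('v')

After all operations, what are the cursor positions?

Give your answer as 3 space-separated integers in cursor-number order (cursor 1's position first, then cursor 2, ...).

Answer: 2 11 9

Derivation:
After op 1 (move_left): buffer="ymxgjgaykl" (len 10), cursors c1@1 c2@8, authorship ..........
After op 2 (add_cursor(7)): buffer="ymxgjgaykl" (len 10), cursors c1@1 c3@7 c2@8, authorship ..........
After op 3 (insert('v')): buffer="yvmxgjgavyvkl" (len 13), cursors c1@2 c3@9 c2@11, authorship .1......3.2..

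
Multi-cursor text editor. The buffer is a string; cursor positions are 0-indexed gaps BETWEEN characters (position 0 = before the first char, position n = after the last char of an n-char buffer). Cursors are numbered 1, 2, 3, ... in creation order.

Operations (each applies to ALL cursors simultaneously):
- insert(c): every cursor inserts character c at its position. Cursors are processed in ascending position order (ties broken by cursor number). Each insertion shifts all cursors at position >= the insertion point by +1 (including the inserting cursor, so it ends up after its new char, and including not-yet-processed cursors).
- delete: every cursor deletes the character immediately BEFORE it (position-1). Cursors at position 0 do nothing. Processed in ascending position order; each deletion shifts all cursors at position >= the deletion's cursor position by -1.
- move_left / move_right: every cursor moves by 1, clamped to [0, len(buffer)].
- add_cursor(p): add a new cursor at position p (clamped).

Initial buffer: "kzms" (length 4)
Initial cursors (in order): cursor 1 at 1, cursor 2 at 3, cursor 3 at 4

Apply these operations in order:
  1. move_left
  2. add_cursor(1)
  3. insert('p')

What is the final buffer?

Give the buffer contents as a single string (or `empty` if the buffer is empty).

Answer: pkpzpmps

Derivation:
After op 1 (move_left): buffer="kzms" (len 4), cursors c1@0 c2@2 c3@3, authorship ....
After op 2 (add_cursor(1)): buffer="kzms" (len 4), cursors c1@0 c4@1 c2@2 c3@3, authorship ....
After op 3 (insert('p')): buffer="pkpzpmps" (len 8), cursors c1@1 c4@3 c2@5 c3@7, authorship 1.4.2.3.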